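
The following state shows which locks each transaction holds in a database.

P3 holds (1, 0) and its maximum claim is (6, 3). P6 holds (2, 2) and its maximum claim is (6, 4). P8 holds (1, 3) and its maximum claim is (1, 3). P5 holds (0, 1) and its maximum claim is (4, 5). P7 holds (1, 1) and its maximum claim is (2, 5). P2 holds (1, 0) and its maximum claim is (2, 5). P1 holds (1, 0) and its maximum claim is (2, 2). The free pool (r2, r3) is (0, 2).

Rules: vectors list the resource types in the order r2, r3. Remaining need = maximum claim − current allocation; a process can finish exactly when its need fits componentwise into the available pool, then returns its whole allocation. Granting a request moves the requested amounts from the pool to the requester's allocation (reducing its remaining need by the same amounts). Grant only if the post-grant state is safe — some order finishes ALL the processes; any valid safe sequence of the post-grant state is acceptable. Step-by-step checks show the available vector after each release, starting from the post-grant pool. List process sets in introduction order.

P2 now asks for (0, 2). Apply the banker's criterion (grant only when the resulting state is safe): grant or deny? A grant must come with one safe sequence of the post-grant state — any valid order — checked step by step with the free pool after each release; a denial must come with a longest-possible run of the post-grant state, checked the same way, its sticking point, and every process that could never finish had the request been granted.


GRANT: granting preserves safety; a valid post-grant sequence is P8, P2, P7, P1, P6, P3, P5.
Key observation: the grant leaves (0, 0) free — enough for P8, whose release restarts the cascade.
Step-by-step check of the post-grant state:
  pool = (0, 0)
  P8: need (0, 0) fits (0, 0); releases (1, 3), pool now (1, 3)
  P2: need (1, 3) fits (1, 3); releases (1, 2), pool now (2, 5)
  P7: need (1, 4) fits (2, 5); releases (1, 1), pool now (3, 6)
  P1: need (1, 2) fits (3, 6); releases (1, 0), pool now (4, 6)
  P6: need (4, 2) fits (4, 6); releases (2, 2), pool now (6, 8)
  P3: need (5, 3) fits (6, 8); releases (1, 0), pool now (7, 8)
  P5: need (4, 4) fits (7, 8); releases (0, 1), pool now (7, 9)


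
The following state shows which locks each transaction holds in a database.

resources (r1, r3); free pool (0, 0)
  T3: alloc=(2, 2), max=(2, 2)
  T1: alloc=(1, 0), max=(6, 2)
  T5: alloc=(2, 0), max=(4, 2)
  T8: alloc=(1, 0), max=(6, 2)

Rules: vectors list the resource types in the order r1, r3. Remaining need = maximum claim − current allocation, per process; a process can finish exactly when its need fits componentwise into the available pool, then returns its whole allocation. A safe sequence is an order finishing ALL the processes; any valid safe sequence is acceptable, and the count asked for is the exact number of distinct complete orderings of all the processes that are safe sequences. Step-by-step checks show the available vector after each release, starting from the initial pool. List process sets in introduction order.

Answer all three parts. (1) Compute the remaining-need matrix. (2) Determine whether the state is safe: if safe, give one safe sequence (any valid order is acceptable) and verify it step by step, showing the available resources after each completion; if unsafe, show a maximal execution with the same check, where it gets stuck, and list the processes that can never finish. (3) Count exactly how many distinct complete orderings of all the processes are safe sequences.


(1) Remaining need (order r1, r3):
  T3: (0, 0)
  T1: (5, 2)
  T5: (2, 2)
  T8: (5, 2)
(2) UNSAFE — no complete ordering exists.
Key observation: even finishing T3, T5 leaves just (4, 2) free — too little r1 for any of the remaining processes.
A maximal execution: T3, T5 — then nothing else fits. Check, step by step:
  pool = (0, 0)
  run T3 (needs (0, 0), free (0, 0)); after release of (2, 2) the pool is (2, 2)
  run T5 (needs (2, 2), free (2, 2)); after release of (2, 0) the pool is (4, 2)
  blocked: T1 wants (5, 2), pool (4, 2) — not enough r1
  blocked: T8 wants (5, 2), pool (4, 2) — not enough r1
Processes that can never finish: T1 and T8.
(3) Exactly 0 of the possible complete orderings are safe sequences.


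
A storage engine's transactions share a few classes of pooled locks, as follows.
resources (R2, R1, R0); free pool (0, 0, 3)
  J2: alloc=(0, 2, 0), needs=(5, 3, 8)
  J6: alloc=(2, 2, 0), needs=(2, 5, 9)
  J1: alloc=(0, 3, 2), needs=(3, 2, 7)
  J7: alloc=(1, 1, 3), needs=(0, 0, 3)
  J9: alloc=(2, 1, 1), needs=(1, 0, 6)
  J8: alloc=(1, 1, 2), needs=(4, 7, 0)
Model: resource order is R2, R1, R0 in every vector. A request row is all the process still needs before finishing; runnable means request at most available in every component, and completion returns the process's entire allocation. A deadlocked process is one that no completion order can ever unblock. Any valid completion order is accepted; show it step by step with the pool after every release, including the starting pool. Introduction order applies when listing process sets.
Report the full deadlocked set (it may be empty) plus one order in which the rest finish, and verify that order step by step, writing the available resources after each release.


Nothing here is deadlocked.
Key observation: starting with J7, each completion frees enough for the next — no one is permanently blocked.
The rest can finish in the order J7, J9, J1, J6, J2, J8. Walking it through:
  pool = (0, 0, 3)
  J7: need (0, 0, 3) fits (0, 0, 3); releases (1, 1, 3), pool now (1, 1, 6)
  J9: need (1, 0, 6) fits (1, 1, 6); releases (2, 1, 1), pool now (3, 2, 7)
  J1: need (3, 2, 7) fits (3, 2, 7); releases (0, 3, 2), pool now (3, 5, 9)
  J6: need (2, 5, 9) fits (3, 5, 9); releases (2, 2, 0), pool now (5, 7, 9)
  J2: need (5, 3, 8) fits (5, 7, 9); releases (0, 2, 0), pool now (5, 9, 9)
  J8: need (4, 7, 0) fits (5, 9, 9); releases (1, 1, 2), pool now (6, 10, 11)


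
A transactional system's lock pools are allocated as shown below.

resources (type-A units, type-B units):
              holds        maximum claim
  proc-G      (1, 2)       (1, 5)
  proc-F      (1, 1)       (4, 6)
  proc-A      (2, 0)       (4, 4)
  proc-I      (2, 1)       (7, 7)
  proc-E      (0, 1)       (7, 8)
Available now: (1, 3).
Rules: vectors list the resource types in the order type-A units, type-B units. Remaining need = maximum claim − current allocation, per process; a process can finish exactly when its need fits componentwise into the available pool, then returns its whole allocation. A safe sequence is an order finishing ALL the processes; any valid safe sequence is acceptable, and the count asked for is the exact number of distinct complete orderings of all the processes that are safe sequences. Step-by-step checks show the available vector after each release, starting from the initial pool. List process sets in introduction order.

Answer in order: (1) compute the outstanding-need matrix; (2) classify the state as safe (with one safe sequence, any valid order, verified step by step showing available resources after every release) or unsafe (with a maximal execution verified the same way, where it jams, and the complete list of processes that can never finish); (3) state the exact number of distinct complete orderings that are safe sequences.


(1) Outstanding need per process (order type-A units, type-B units):
  proc-G: (0, 3)
  proc-F: (3, 5)
  proc-A: (2, 4)
  proc-I: (5, 6)
  proc-E: (7, 7)
(2) The state is SAFE; one workable sequence: proc-G, proc-A, proc-F, proc-I, proc-E.
Key observation: proc-G marks the first exact bind of the order: its need (0, 3) fits the free (1, 3) with zero slack on a requested resource.
Verifying each step:
  pool = (1, 3)
  run proc-G (needs (0, 3), free (1, 3)); after release of (1, 2) the pool is (2, 5)
  run proc-A (needs (2, 4), free (2, 5)); after release of (2, 0) the pool is (4, 5)
  run proc-F (needs (3, 5), free (4, 5)); after release of (1, 1) the pool is (5, 6)
  run proc-I (needs (5, 6), free (5, 6)); after release of (2, 1) the pool is (7, 7)
  run proc-E (needs (7, 7), free (7, 7)); after release of (0, 1) the pool is (7, 8)
(3) Exactly 1 of the possible complete orderings is a safe sequence.


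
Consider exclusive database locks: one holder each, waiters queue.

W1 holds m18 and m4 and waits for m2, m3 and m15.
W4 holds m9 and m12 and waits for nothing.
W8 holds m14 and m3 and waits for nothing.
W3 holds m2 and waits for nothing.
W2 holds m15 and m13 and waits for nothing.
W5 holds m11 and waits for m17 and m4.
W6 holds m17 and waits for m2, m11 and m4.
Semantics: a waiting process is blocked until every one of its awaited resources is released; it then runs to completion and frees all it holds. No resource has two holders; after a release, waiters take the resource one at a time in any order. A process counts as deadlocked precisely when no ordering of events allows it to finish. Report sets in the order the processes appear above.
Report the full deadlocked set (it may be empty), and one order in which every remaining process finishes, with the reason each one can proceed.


The deadlocked set is W5 and W6.
Key observation: nobody on the ring W5 -> W6 -> W5 can start until another member finishes, which never happens; no other process is dragged down with it.
A valid finishing order for the others: W4, W8, W3, W2, W1.
Verifying each step:
  run W4 (it waits on nothing); releases m9 and m12
  run W8 (it waits on nothing); releases m14 and m3
  run W3 (it waits on nothing); releases m2
  run W2 (it waits on nothing); releases m15 and m13
  W1 waits on m2, m3 and m15 — all released -> runs and releases m18 and m4


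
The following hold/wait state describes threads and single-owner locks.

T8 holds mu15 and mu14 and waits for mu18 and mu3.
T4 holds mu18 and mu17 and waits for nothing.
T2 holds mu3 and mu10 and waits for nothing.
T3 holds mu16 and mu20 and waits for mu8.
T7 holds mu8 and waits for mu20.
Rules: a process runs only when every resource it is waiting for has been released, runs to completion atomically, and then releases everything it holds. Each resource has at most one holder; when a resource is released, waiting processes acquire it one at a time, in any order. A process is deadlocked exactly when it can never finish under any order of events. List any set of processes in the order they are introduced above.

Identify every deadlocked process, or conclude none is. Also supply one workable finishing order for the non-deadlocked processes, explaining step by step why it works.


Deadlocked set: T3 and T7.
Key observation: the knot is the closed ring of waits T3 -> T7 -> T3; no other process is dragged down with it.
The rest can finish in the order T4, T2, T8.
Walking it through:
  T4: no waits; runs immediately, freeing mu18 and mu17
  T2: no waits; runs immediately, freeing mu3 and mu10
  T8: everything it awaited (mu18 and mu3) is free; runs, freeing mu15 and mu14


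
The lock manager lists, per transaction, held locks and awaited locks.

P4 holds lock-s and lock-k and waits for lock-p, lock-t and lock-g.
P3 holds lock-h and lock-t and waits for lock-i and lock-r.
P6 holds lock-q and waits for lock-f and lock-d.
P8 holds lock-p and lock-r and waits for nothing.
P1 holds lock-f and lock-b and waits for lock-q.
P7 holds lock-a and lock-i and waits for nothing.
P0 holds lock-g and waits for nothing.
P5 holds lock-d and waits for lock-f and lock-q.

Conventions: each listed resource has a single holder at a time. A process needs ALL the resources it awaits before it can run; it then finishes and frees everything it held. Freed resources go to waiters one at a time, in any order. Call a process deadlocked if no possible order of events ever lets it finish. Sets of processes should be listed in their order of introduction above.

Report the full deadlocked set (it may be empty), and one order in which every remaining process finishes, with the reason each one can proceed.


The deadlocked set is P6, P1 and P5.
Key observation: along P6 -> P1 -> P6, each member waits on what the next one holds — a deadlock; P5 is caught in further circular waits.
A valid finishing order for the others: P8, P7, P0, P3, P4.
Step-by-step check:
  run P8 (it waits on nothing); releases lock-p and lock-r
  run P7 (it waits on nothing); releases lock-a and lock-i
  run P0 (it waits on nothing); releases lock-g
  P3: everything it awaited (lock-i and lock-r) is free; runs, freeing lock-h and lock-t
  P4: everything it awaited (lock-p, lock-t and lock-g) is free; runs, freeing lock-s and lock-k


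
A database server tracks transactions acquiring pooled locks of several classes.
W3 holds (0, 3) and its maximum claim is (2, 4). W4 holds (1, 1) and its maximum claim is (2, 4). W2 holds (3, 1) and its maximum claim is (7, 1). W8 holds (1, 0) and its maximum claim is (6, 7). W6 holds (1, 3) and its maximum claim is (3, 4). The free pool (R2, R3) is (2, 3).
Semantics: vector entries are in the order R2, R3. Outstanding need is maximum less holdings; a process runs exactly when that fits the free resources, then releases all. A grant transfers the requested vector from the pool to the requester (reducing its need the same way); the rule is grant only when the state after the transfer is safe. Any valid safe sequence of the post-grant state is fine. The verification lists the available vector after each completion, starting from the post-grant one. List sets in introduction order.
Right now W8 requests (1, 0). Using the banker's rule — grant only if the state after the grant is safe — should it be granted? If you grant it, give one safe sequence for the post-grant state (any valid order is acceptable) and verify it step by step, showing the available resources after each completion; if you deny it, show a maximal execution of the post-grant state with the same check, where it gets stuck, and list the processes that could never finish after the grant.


DENY: after the grant no complete ordering would exist.
Key observation: even finishing W4, W6, W3 leaves just (3, 10) free — too little R2 for any of the remaining processes.
On the post-grant state, W4, W6, W3 is a maximal run — nothing extends it. Step-by-step check:
  pool = (1, 3)
  run W4 (needs (1, 3), free (1, 3)); after release of (1, 1) the pool is (2, 4)
  run W6 (needs (2, 1), free (2, 4)); after release of (1, 3) the pool is (3, 7)
  run W3 (needs (2, 1), free (3, 7)); after release of (0, 3) the pool is (3, 10)
  blocked: W2 wants (4, 0), pool (3, 10) — not enough R2
  blocked: W8 wants (4, 7), pool (3, 10) — not enough R2
Processes that could never finish after the grant: W2 and W8.


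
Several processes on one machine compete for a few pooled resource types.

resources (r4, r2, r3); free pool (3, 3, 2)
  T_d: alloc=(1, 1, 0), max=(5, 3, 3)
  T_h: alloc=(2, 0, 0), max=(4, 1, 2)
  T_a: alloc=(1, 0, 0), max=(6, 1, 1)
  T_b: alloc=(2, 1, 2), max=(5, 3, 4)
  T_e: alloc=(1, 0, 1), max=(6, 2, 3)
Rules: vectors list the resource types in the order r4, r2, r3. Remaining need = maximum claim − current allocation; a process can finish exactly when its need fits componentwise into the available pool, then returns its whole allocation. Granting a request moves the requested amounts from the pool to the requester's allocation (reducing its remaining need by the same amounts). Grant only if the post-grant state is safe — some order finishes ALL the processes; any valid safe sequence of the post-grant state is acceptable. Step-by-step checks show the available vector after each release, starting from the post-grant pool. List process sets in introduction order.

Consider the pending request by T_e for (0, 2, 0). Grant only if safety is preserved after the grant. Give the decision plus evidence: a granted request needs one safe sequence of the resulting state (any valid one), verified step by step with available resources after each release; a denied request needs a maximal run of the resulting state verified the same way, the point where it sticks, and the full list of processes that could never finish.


GRANT. The post-grant state is safe; one safe sequence: T_h, T_e, T_b, T_d, T_a.
Key observation: after the grant the pool drops to (3, 1, 2), which still lets T_h finish first and unwind the rest.
Verifying the post-grant state step by step:
  pool = (3, 1, 2)
  run T_h (needs (2, 1, 2), free (3, 1, 2)); after release of (2, 0, 0) the pool is (5, 1, 2)
  run T_e (needs (5, 0, 2), free (5, 1, 2)); after release of (1, 2, 1) the pool is (6, 3, 3)
  run T_b (needs (3, 2, 2), free (6, 3, 3)); after release of (2, 1, 2) the pool is (8, 4, 5)
  run T_d (needs (4, 2, 3), free (8, 4, 5)); after release of (1, 1, 0) the pool is (9, 5, 5)
  run T_a (needs (5, 1, 1), free (9, 5, 5)); after release of (1, 0, 0) the pool is (10, 5, 5)


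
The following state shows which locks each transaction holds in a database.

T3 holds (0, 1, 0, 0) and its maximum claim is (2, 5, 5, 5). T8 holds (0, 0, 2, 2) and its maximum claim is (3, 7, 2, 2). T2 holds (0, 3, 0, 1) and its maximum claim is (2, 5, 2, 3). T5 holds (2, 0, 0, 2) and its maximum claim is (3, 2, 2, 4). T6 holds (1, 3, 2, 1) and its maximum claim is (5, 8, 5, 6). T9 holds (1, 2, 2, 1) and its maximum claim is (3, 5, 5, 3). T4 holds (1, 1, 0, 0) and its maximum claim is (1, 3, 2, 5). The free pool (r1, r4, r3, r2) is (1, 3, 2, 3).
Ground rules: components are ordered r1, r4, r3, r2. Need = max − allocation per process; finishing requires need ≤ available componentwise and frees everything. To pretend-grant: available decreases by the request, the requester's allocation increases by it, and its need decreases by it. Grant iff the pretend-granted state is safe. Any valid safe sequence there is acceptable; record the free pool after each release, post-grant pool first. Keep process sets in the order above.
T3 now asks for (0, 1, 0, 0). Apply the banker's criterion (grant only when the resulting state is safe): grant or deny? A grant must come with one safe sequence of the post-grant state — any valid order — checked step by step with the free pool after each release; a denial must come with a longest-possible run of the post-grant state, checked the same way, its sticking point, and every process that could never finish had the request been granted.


DENY: after the grant no complete ordering would exist.
Key observation: after T5, T4, T2 the pool peaks at (4, 6, 2, 6), and each blocked process is short somewhere: T3 on r3; T8 on r4; T6 on r3; T9 on r3.
After a pretend grant, a maximal execution: T5, T4, T2 — then nothing else fits. Verifying each step:
  pool = (1, 2, 2, 3)
  T5: need (1, 2, 2, 2) fits (1, 2, 2, 3); releases (2, 0, 0, 2), pool now (3, 2, 2, 5)
  T4: need (0, 2, 2, 5) fits (3, 2, 2, 5); releases (1, 1, 0, 0), pool now (4, 3, 2, 5)
  T2: need (2, 2, 2, 2) fits (4, 3, 2, 5); releases (0, 3, 0, 1), pool now (4, 6, 2, 6)
  blocked: T3 wants (2, 3, 5, 5), pool (4, 6, 2, 6) — not enough r3
  blocked: T8 wants (3, 7, 0, 0), pool (4, 6, 2, 6) — not enough r4
  blocked: T6 wants (4, 5, 3, 5), pool (4, 6, 2, 6) — not enough r3
  blocked: T9 wants (2, 3, 3, 2), pool (4, 6, 2, 6) — not enough r3
Processes that could never finish after the grant: T3, T8, T6 and T9.


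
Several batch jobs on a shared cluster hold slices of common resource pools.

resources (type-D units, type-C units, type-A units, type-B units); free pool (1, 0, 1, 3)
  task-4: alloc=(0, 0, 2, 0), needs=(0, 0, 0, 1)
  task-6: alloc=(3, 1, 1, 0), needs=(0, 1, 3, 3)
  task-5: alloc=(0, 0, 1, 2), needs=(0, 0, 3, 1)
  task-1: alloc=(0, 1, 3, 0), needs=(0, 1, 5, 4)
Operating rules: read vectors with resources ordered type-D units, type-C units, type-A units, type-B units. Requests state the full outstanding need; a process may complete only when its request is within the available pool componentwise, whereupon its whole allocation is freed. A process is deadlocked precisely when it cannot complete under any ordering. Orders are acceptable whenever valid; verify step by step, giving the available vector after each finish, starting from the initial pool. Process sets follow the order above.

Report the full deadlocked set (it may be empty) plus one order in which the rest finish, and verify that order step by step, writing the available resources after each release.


The deadlocked set is task-6 and task-1.
Key observation: task-4, task-5 can finish, but then (1, 0, 4, 5) is all there is, and the blocked group's type-C units demands exceed it.
A valid finishing order for the others: task-4, task-5. Check, step by step:
  pool = (1, 0, 1, 3)
  task-4: need (0, 0, 0, 1) fits (1, 0, 1, 3); releases (0, 0, 2, 0), pool now (1, 0, 3, 3)
  task-5: need (0, 0, 3, 1) fits (1, 0, 3, 3); releases (0, 0, 1, 2), pool now (1, 0, 4, 5)
None of the blocked processes ever fits:
  task-6 still needs (0, 1, 3, 3) but only (1, 0, 4, 5) is free — short on type-C units
  task-1 still needs (0, 1, 5, 4) but only (1, 0, 4, 5) is free — short on type-C units and type-A units


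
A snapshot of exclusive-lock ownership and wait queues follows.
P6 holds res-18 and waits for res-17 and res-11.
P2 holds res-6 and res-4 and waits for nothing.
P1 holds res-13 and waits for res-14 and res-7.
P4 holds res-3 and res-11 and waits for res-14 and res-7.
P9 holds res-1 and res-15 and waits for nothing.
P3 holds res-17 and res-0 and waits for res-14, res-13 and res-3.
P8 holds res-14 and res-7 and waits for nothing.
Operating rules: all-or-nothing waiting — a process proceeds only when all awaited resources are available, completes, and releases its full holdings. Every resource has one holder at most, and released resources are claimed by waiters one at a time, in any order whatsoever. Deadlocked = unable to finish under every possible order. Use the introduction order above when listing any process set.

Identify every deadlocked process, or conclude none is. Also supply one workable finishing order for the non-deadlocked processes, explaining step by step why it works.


The deadlocked set is empty.
Key observation: there is no circular wait here — follow any chain and it reaches a process that is free to run now.
One completion order for the rest: P9, P8, P4, P1, P2, P3, P6.
Check, step by step:
  P9: no waits; runs immediately, freeing res-1 and res-15
  P8: no waits; runs immediately, freeing res-14 and res-7
  run P4 (all its waits — res-14 and res-7 — are resolved); releases res-3 and res-11
  run P1 (all its waits — res-14 and res-7 — are resolved); releases res-13
  P2: no waits; runs immediately, freeing res-6 and res-4
  run P3 (all its waits — res-14, res-13 and res-3 — are resolved); releases res-17 and res-0
  run P6 (all its waits — res-17 and res-11 — are resolved); releases res-18


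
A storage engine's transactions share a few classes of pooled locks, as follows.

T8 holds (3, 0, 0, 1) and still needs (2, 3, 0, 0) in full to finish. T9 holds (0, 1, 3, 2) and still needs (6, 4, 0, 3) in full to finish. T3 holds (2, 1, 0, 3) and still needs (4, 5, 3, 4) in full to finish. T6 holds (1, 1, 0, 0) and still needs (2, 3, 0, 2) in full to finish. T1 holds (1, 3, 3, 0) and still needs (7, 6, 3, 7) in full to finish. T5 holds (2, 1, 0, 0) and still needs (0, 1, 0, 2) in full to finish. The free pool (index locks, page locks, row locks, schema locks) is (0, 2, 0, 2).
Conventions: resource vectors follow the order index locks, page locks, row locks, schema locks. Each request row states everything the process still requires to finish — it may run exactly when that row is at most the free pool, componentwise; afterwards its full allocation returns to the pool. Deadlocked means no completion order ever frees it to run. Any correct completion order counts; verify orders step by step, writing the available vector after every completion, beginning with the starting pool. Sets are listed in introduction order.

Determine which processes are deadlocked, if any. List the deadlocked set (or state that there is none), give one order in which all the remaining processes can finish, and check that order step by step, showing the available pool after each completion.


Nothing here is deadlocked.
Key observation: starting with T5, each completion frees enough for the next — no one is permanently blocked.
One completion order for the rest: T5, T6, T8, T9, T3, T1. Step-by-step check:
  pool = (0, 2, 0, 2)
  T5: need (0, 1, 0, 2) fits (0, 2, 0, 2); releases (2, 1, 0, 0), pool now (2, 3, 0, 2)
  T6: need (2, 3, 0, 2) fits (2, 3, 0, 2); releases (1, 1, 0, 0), pool now (3, 4, 0, 2)
  T8: need (2, 3, 0, 0) fits (3, 4, 0, 2); releases (3, 0, 0, 1), pool now (6, 4, 0, 3)
  T9: need (6, 4, 0, 3) fits (6, 4, 0, 3); releases (0, 1, 3, 2), pool now (6, 5, 3, 5)
  T3: need (4, 5, 3, 4) fits (6, 5, 3, 5); releases (2, 1, 0, 3), pool now (8, 6, 3, 8)
  T1: need (7, 6, 3, 7) fits (8, 6, 3, 8); releases (1, 3, 3, 0), pool now (9, 9, 6, 8)


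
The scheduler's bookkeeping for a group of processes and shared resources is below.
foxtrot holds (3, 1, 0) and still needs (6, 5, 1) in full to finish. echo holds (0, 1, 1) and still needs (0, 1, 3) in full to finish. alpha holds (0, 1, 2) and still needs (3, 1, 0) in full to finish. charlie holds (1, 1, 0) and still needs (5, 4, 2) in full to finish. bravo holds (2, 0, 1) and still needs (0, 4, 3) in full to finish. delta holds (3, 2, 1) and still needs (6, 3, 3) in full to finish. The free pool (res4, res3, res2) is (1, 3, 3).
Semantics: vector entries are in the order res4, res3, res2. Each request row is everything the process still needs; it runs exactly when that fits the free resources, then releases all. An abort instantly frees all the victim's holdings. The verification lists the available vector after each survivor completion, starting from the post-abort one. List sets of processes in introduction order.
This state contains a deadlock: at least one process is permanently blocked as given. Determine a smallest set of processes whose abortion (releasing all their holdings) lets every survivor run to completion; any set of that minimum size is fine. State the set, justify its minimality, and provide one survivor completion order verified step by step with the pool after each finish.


Minimum abort set: delta.
Key observation: before aborting delta, foxtrot was permanently blocked — no order could ever run it; afterwards it completes at step 4.
Why nothing smaller works: aborting no one leaves the state deadlocked as given.
The survivors complete as alpha, echo, bravo, foxtrot, charlie. Step-by-step check (starting from the post-abort pool):
  pool = (4, 5, 4)
  run alpha (needs (3, 1, 0), free (4, 5, 4)); after release of (0, 1, 2) the pool is (4, 6, 6)
  run echo (needs (0, 1, 3), free (4, 6, 6)); after release of (0, 1, 1) the pool is (4, 7, 7)
  run bravo (needs (0, 4, 3), free (4, 7, 7)); after release of (2, 0, 1) the pool is (6, 7, 8)
  run foxtrot (needs (6, 5, 1), free (6, 7, 8)); after release of (3, 1, 0) the pool is (9, 8, 8)
  run charlie (needs (5, 4, 2), free (9, 8, 8)); after release of (1, 1, 0) the pool is (10, 9, 8)


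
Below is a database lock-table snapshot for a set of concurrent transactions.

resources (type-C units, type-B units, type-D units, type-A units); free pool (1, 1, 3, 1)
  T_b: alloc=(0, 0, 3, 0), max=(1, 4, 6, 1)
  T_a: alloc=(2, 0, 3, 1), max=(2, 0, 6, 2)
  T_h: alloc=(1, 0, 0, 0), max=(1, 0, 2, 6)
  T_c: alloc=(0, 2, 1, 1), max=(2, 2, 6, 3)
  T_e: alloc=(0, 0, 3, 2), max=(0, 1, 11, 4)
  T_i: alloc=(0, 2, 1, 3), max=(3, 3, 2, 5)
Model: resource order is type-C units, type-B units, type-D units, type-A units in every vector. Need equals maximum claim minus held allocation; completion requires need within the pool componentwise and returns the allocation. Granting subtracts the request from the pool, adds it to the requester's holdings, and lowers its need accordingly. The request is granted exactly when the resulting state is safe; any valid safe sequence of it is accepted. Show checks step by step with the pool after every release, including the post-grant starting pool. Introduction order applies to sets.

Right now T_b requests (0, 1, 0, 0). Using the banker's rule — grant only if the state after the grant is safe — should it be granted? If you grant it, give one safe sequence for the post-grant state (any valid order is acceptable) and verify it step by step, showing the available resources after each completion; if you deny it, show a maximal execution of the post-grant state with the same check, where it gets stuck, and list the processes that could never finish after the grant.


GRANT — the state after the grant stays safe, e.g. via T_a, T_c, T_i, T_e, T_b, T_h.
Key observation: the grant leaves (1, 0, 3, 1) free — enough for T_a, whose release restarts the cascade.
Verifying the post-grant state step by step:
  pool = (1, 0, 3, 1)
  T_a needs (0, 0, 3, 1) <= (1, 0, 3, 1) -> finishes; pool += (2, 0, 3, 1) = (3, 0, 6, 2)
  T_c needs (2, 0, 5, 2) <= (3, 0, 6, 2) -> finishes; pool += (0, 2, 1, 1) = (3, 2, 7, 3)
  T_i needs (3, 1, 1, 2) <= (3, 2, 7, 3) -> finishes; pool += (0, 2, 1, 3) = (3, 4, 8, 6)
  T_e needs (0, 1, 8, 2) <= (3, 4, 8, 6) -> finishes; pool += (0, 0, 3, 2) = (3, 4, 11, 8)
  T_b needs (1, 3, 3, 1) <= (3, 4, 11, 8) -> finishes; pool += (0, 1, 3, 0) = (3, 5, 14, 8)
  T_h needs (0, 0, 2, 6) <= (3, 5, 14, 8) -> finishes; pool += (1, 0, 0, 0) = (4, 5, 14, 8)


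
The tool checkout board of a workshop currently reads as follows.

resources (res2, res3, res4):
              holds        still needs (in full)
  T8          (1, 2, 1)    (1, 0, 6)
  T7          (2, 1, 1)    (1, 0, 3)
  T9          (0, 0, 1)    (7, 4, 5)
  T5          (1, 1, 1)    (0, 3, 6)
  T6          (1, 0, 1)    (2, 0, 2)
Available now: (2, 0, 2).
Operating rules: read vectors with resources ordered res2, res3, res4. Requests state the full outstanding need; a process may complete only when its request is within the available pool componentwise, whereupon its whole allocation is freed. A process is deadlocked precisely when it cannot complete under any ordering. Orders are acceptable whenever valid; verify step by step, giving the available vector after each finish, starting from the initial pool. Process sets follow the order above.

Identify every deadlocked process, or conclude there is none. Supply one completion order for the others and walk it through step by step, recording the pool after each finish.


Deadlocked: T8, T9 and T5.
Key observation: T6, T7 can finish, but then (5, 1, 4) is all there is, and the blocked group's res4 demands exceed it.
A valid finishing order for the others: T6, T7. Verifying each step:
  pool = (2, 0, 2)
  T6 needs (2, 0, 2) <= (2, 0, 2) -> finishes; pool += (1, 0, 1) = (3, 0, 3)
  T7 needs (1, 0, 3) <= (3, 0, 3) -> finishes; pool += (2, 1, 1) = (5, 1, 4)
The blocked processes can never fit:
  T8 cannot run: need (1, 0, 6) vs free (5, 1, 4) (insufficient res4)
  T9 cannot run: need (7, 4, 5) vs free (5, 1, 4) (insufficient res2, res3 and res4)
  T5 cannot run: need (0, 3, 6) vs free (5, 1, 4) (insufficient res3 and res4)


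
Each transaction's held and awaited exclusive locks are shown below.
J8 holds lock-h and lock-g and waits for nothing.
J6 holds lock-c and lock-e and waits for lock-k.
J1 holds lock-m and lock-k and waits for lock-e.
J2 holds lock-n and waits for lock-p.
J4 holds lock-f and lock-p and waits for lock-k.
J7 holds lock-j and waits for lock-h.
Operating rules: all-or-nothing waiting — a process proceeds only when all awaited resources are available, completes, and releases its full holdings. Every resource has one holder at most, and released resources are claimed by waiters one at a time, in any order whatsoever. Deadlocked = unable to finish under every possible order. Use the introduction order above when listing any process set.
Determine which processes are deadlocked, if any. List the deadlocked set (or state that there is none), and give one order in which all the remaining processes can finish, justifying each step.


The deadlocked set is J6, J1, J2 and J4.
Key observation: nobody on the ring J6 -> J1 -> J6 can start until another member finishes, which never happens; J2 and J4 wait into the deadlock from upstream.
One completion order for the rest: J8, J7.
Walking it through:
  run J8 (it waits on nothing); releases lock-h and lock-g
  J7 waits on lock-h — all released -> runs and releases lock-j


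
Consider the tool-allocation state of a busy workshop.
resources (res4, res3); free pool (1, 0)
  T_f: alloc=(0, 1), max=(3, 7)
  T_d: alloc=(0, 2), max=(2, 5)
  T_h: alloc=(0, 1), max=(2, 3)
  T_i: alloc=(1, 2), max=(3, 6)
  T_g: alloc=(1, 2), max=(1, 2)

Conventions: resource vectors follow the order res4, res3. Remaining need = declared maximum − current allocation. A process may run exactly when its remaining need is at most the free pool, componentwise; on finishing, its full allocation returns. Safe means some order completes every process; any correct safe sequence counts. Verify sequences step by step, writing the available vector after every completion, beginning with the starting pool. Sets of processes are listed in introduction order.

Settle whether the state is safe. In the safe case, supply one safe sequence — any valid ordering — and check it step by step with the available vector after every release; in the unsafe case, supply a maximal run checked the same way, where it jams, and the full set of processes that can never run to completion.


SAFE — a valid safe sequence is T_g, T_h, T_d, T_i, T_f.
Key observation: T_h marks the first exact bind of the order: its need (2, 2) fits the free (2, 2) with zero slack on a requested resource.
Walking it through:
  pool = (1, 0)
  run T_g (needs (0, 0), free (1, 0)); after release of (1, 2) the pool is (2, 2)
  run T_h (needs (2, 2), free (2, 2)); after release of (0, 1) the pool is (2, 3)
  run T_d (needs (2, 3), free (2, 3)); after release of (0, 2) the pool is (2, 5)
  run T_i (needs (2, 4), free (2, 5)); after release of (1, 2) the pool is (3, 7)
  run T_f (needs (3, 6), free (3, 7)); after release of (0, 1) the pool is (3, 8)


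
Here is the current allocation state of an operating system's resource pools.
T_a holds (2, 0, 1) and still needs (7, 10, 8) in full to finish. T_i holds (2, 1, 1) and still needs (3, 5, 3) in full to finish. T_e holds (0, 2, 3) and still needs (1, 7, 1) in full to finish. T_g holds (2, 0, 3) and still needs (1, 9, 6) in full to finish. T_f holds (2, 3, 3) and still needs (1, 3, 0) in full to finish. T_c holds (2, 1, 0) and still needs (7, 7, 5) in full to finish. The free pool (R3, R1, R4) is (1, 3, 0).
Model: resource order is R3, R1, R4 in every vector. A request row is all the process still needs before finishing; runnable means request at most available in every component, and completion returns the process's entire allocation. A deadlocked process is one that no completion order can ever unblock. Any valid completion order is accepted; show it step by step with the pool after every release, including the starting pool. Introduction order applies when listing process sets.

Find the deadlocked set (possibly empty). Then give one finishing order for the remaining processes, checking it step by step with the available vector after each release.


No process is deadlocked.
Key observation: the pool covers T_f at once, and every later process fits after earlier releases.
A valid finishing order for the others: T_f, T_i, T_e, T_g, T_c, T_a. Walking it through:
  pool = (1, 3, 0)
  run T_f (needs (1, 3, 0), free (1, 3, 0)); after release of (2, 3, 3) the pool is (3, 6, 3)
  run T_i (needs (3, 5, 3), free (3, 6, 3)); after release of (2, 1, 1) the pool is (5, 7, 4)
  run T_e (needs (1, 7, 1), free (5, 7, 4)); after release of (0, 2, 3) the pool is (5, 9, 7)
  run T_g (needs (1, 9, 6), free (5, 9, 7)); after release of (2, 0, 3) the pool is (7, 9, 10)
  run T_c (needs (7, 7, 5), free (7, 9, 10)); after release of (2, 1, 0) the pool is (9, 10, 10)
  run T_a (needs (7, 10, 8), free (9, 10, 10)); after release of (2, 0, 1) the pool is (11, 10, 11)


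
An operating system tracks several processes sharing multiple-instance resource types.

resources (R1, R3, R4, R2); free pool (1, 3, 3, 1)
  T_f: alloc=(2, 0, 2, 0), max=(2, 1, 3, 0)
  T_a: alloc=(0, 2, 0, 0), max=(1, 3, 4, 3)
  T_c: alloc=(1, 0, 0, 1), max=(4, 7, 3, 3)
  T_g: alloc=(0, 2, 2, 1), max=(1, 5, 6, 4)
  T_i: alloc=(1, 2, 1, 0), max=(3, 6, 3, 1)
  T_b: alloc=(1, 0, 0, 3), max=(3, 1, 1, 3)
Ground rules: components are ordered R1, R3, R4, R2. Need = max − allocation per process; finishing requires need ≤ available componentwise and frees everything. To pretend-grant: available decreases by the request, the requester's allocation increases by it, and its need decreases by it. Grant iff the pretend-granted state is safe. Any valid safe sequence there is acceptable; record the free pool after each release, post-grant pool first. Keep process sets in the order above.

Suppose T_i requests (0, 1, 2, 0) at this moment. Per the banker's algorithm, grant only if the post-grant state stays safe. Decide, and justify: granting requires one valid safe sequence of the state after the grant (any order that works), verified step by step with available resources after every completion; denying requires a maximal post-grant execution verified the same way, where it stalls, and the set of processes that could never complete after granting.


DENY. Granting would leave the state unsafe.
Key observation: after T_f, T_b the pool peaks at (4, 2, 3, 4), and each blocked process is short somewhere: T_a on R4; T_c on R3; T_g on R3, R4; T_i on R3.
After a pretend grant, a maximal execution: T_f, T_b — then nothing else fits. Walking it through:
  pool = (1, 2, 1, 1)
  T_f: need (0, 1, 1, 0) fits (1, 2, 1, 1); releases (2, 0, 2, 0), pool now (3, 2, 3, 1)
  T_b: need (2, 1, 1, 0) fits (3, 2, 3, 1); releases (1, 0, 0, 3), pool now (4, 2, 3, 4)
  T_a cannot run: need (1, 1, 4, 3) vs free (4, 2, 3, 4) (insufficient R4)
  T_c cannot run: need (3, 7, 3, 2) vs free (4, 2, 3, 4) (insufficient R3)
  T_g cannot run: need (1, 3, 4, 3) vs free (4, 2, 3, 4) (insufficient R3 and R4)
  T_i cannot run: need (2, 3, 0, 1) vs free (4, 2, 3, 4) (insufficient R3)
Post-grant, the permanently blocked set is T_a, T_c, T_g and T_i.


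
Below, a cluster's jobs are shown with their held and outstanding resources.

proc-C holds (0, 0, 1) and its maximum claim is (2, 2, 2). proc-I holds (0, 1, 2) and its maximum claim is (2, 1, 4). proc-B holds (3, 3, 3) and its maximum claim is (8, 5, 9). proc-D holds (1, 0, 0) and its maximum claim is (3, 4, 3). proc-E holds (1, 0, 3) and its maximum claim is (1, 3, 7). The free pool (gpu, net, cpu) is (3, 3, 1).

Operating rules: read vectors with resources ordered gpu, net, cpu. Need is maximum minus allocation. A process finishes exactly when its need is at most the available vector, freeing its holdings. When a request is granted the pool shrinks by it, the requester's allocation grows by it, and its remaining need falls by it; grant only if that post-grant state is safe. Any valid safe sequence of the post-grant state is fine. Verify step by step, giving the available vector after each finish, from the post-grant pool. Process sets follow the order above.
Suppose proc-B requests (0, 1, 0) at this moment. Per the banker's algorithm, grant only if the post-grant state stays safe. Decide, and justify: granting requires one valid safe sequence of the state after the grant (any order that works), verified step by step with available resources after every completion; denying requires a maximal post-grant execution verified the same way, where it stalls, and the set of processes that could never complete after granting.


DENY: after the grant no complete ordering would exist.
Key observation: after proc-C, proc-I, proc-E the pool peaks at (4, 3, 7), and each blocked process is short somewhere: proc-B on gpu; proc-D on net.
On the post-grant state, proc-C, proc-I, proc-E is a maximal run — nothing extends it. Verifying each step:
  pool = (3, 2, 1)
  proc-C: need (2, 2, 1) fits (3, 2, 1); releases (0, 0, 1), pool now (3, 2, 2)
  proc-I: need (2, 0, 2) fits (3, 2, 2); releases (0, 1, 2), pool now (3, 3, 4)
  proc-E: need (0, 3, 4) fits (3, 3, 4); releases (1, 0, 3), pool now (4, 3, 7)
  proc-B still needs (5, 1, 6) but only (4, 3, 7) is free — short on gpu
  proc-D still needs (2, 4, 3) but only (4, 3, 7) is free — short on net
Post-grant, the permanently blocked set is proc-B and proc-D.
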